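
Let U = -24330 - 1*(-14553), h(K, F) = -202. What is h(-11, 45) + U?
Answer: -9979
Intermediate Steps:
U = -9777 (U = -24330 + 14553 = -9777)
h(-11, 45) + U = -202 - 9777 = -9979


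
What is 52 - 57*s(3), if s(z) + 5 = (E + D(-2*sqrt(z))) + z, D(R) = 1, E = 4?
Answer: -119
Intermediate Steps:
s(z) = z (s(z) = -5 + ((4 + 1) + z) = -5 + (5 + z) = z)
52 - 57*s(3) = 52 - 57*3 = 52 - 171 = -119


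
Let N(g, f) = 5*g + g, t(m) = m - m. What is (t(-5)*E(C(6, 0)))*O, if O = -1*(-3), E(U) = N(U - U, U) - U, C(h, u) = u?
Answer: 0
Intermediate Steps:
t(m) = 0
N(g, f) = 6*g
E(U) = -U (E(U) = 6*(U - U) - U = 6*0 - U = 0 - U = -U)
O = 3
(t(-5)*E(C(6, 0)))*O = (0*(-1*0))*3 = (0*0)*3 = 0*3 = 0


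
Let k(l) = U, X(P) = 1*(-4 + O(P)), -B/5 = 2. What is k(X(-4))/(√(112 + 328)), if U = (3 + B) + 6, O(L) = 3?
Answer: -√110/220 ≈ -0.047673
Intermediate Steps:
B = -10 (B = -5*2 = -10)
X(P) = -1 (X(P) = 1*(-4 + 3) = 1*(-1) = -1)
U = -1 (U = (3 - 10) + 6 = -7 + 6 = -1)
k(l) = -1
k(X(-4))/(√(112 + 328)) = -1/(√(112 + 328)) = -1/(√440) = -1/(2*√110) = -√110/220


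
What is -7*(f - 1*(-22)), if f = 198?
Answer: -1540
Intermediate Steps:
-7*(f - 1*(-22)) = -7*(198 - 1*(-22)) = -7*(198 + 22) = -7*220 = -1540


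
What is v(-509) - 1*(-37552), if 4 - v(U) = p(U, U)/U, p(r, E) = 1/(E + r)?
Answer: 19460092071/518162 ≈ 37556.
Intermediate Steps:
v(U) = 4 - 1/(2*U**2) (v(U) = 4 - 1/((U + U)*U) = 4 - 1/((2*U)*U) = 4 - 1/(2*U)/U = 4 - 1/(2*U**2))
v(-509) - 1*(-37552) = (4 - 1/2/(-509)**2) - 1*(-37552) = (4 - 1/2*1/259081) + 37552 = (4 - 1/518162) + 37552 = 2072647/518162 + 37552 = 19460092071/518162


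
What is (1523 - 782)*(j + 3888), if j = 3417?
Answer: 5413005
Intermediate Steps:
(1523 - 782)*(j + 3888) = (1523 - 782)*(3417 + 3888) = 741*7305 = 5413005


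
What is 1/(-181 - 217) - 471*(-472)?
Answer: 88480175/398 ≈ 2.2231e+5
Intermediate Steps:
1/(-181 - 217) - 471*(-472) = 1/(-398) + 222312 = -1/398 + 222312 = 88480175/398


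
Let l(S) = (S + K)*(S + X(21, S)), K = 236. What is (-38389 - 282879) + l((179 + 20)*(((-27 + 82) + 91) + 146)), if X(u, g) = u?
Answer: 3391157108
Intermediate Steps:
l(S) = (21 + S)*(236 + S) (l(S) = (S + 236)*(S + 21) = (236 + S)*(21 + S) = (21 + S)*(236 + S))
(-38389 - 282879) + l((179 + 20)*(((-27 + 82) + 91) + 146)) = (-38389 - 282879) + (4956 + ((179 + 20)*(((-27 + 82) + 91) + 146))² + 257*((179 + 20)*(((-27 + 82) + 91) + 146))) = -321268 + (4956 + (199*((55 + 91) + 146))² + 257*(199*((55 + 91) + 146))) = -321268 + (4956 + (199*(146 + 146))² + 257*(199*(146 + 146))) = -321268 + (4956 + (199*292)² + 257*(199*292)) = -321268 + (4956 + 58108² + 257*58108) = -321268 + (4956 + 3376539664 + 14933756) = -321268 + 3391478376 = 3391157108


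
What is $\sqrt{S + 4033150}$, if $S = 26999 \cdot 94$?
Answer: $4 \sqrt{410691} \approx 2563.4$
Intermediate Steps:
$S = 2537906$
$\sqrt{S + 4033150} = \sqrt{2537906 + 4033150} = \sqrt{6571056} = 4 \sqrt{410691}$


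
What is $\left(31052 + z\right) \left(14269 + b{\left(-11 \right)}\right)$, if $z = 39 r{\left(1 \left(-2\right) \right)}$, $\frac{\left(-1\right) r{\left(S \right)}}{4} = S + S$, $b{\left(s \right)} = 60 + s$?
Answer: $453536968$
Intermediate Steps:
$r{\left(S \right)} = - 8 S$ ($r{\left(S \right)} = - 4 \left(S + S\right) = - 4 \cdot 2 S = - 8 S$)
$z = 624$ ($z = 39 \left(- 8 \cdot 1 \left(-2\right)\right) = 39 \left(\left(-8\right) \left(-2\right)\right) = 39 \cdot 16 = 624$)
$\left(31052 + z\right) \left(14269 + b{\left(-11 \right)}\right) = \left(31052 + 624\right) \left(14269 + \left(60 - 11\right)\right) = 31676 \left(14269 + 49\right) = 31676 \cdot 14318 = 453536968$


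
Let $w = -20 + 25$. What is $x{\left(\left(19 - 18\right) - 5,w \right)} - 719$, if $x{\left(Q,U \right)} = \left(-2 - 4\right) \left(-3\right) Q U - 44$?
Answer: $-1123$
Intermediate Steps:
$w = 5$
$x{\left(Q,U \right)} = -44 + 18 Q U$ ($x{\left(Q,U \right)} = \left(-6\right) \left(-3\right) Q U - 44 = 18 Q U - 44 = -44 + 18 Q U$)
$x{\left(\left(19 - 18\right) - 5,w \right)} - 719 = \left(-44 + 18 \left(\left(19 - 18\right) - 5\right) 5\right) - 719 = \left(-44 + 18 \left(1 - 5\right) 5\right) - 719 = \left(-44 + 18 \left(-4\right) 5\right) - 719 = \left(-44 - 360\right) - 719 = -404 - 719 = -1123$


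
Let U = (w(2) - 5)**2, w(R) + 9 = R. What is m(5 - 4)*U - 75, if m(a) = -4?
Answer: -651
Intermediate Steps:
w(R) = -9 + R
U = 144 (U = ((-9 + 2) - 5)**2 = (-7 - 5)**2 = (-12)**2 = 144)
m(5 - 4)*U - 75 = -4*144 - 75 = -576 - 75 = -651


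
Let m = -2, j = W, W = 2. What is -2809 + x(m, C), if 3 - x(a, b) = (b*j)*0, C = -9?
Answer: -2806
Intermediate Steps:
j = 2
x(a, b) = 3 (x(a, b) = 3 - b*2*0 = 3 - 2*b*0 = 3 - 1*0 = 3 + 0 = 3)
-2809 + x(m, C) = -2809 + 3 = -2806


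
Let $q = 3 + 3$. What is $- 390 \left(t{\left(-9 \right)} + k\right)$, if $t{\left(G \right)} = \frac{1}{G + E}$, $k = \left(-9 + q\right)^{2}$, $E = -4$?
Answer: $-3480$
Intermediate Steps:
$q = 6$
$k = 9$ ($k = \left(-9 + 6\right)^{2} = \left(-3\right)^{2} = 9$)
$t{\left(G \right)} = \frac{1}{-4 + G}$ ($t{\left(G \right)} = \frac{1}{G - 4} = \frac{1}{-4 + G}$)
$- 390 \left(t{\left(-9 \right)} + k\right) = - 390 \left(\frac{1}{-4 - 9} + 9\right) = - 390 \left(\frac{1}{-13} + 9\right) = - 390 \left(- \frac{1}{13} + 9\right) = \left(-390\right) \frac{116}{13} = -3480$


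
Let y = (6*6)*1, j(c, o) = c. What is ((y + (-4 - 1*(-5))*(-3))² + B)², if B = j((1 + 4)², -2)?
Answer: 1240996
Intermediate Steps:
y = 36 (y = 36*1 = 36)
B = 25 (B = (1 + 4)² = 5² = 25)
((y + (-4 - 1*(-5))*(-3))² + B)² = ((36 + (-4 - 1*(-5))*(-3))² + 25)² = ((36 + (-4 + 5)*(-3))² + 25)² = ((36 + 1*(-3))² + 25)² = ((36 - 3)² + 25)² = (33² + 25)² = (1089 + 25)² = 1114² = 1240996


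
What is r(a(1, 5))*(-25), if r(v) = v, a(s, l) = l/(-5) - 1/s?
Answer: 50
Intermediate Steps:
a(s, l) = -1/s - l/5 (a(s, l) = l*(-⅕) - 1/s = -l/5 - 1/s = -1/s - l/5)
r(a(1, 5))*(-25) = (-1/1 - ⅕*5)*(-25) = (-1*1 - 1)*(-25) = (-1 - 1)*(-25) = -2*(-25) = 50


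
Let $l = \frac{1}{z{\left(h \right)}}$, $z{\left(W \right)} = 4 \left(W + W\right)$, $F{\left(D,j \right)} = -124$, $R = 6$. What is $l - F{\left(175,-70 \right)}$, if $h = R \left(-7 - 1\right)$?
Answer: $\frac{47615}{384} \approx 124.0$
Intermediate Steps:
$h = -48$ ($h = 6 \left(-7 - 1\right) = 6 \left(-8\right) = -48$)
$z{\left(W \right)} = 8 W$ ($z{\left(W \right)} = 4 \cdot 2 W = 8 W$)
$l = - \frac{1}{384}$ ($l = \frac{1}{8 \left(-48\right)} = \frac{1}{-384} = - \frac{1}{384} \approx -0.0026042$)
$l - F{\left(175,-70 \right)} = - \frac{1}{384} - -124 = - \frac{1}{384} + 124 = \frac{47615}{384}$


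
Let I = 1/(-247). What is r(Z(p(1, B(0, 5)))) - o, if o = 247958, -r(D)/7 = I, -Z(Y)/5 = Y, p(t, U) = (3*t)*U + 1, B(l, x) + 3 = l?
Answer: -61245619/247 ≈ -2.4796e+5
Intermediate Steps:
B(l, x) = -3 + l
p(t, U) = 1 + 3*U*t (p(t, U) = 3*U*t + 1 = 1 + 3*U*t)
Z(Y) = -5*Y
I = -1/247 ≈ -0.0040486
r(D) = 7/247 (r(D) = -7*(-1/247) = 7/247)
r(Z(p(1, B(0, 5)))) - o = 7/247 - 1*247958 = 7/247 - 247958 = -61245619/247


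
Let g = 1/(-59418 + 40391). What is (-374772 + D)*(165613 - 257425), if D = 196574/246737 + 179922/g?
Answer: 77559653043023165616/246737 ≈ 3.1434e+14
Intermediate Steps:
g = -1/19027 (g = 1/(-19027) = -1/19027 ≈ -5.2557e-5)
D = -844673497761304/246737 (D = 196574/246737 + 179922/(-1/19027) = 196574*(1/246737) + 179922*(-19027) = 196574/246737 - 3423375894 = -844673497761304/246737 ≈ -3.4234e+9)
(-374772 + D)*(165613 - 257425) = (-374772 - 844673497761304/246737)*(165613 - 257425) = -844765967880268/246737*(-91812) = 77559653043023165616/246737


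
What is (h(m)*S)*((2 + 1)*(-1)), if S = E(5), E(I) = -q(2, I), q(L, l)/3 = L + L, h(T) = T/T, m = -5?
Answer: 36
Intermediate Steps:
h(T) = 1
q(L, l) = 6*L (q(L, l) = 3*(L + L) = 3*(2*L) = 6*L)
E(I) = -12 (E(I) = -6*2 = -1*12 = -12)
S = -12
(h(m)*S)*((2 + 1)*(-1)) = (1*(-12))*((2 + 1)*(-1)) = -36*(-1) = -12*(-3) = 36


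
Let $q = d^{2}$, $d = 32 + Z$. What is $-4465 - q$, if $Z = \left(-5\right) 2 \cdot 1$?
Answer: $-4949$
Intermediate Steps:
$Z = -10$ ($Z = \left(-10\right) 1 = -10$)
$d = 22$ ($d = 32 - 10 = 22$)
$q = 484$ ($q = 22^{2} = 484$)
$-4465 - q = -4465 - 484 = -4949$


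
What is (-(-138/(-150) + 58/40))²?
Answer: 56169/10000 ≈ 5.6169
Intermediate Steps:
(-(-138/(-150) + 58/40))² = (-(-138*(-1/150) + 58*(1/40)))² = (-(23/25 + 29/20))² = (-1*237/100)² = (-237/100)² = 56169/10000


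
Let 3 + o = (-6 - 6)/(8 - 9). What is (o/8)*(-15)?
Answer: -135/8 ≈ -16.875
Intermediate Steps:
o = 9 (o = -3 + (-6 - 6)/(8 - 9) = -3 - 12/(-1) = -3 - 12*(-1) = -3 + 12 = 9)
(o/8)*(-15) = (9/8)*(-15) = -135/8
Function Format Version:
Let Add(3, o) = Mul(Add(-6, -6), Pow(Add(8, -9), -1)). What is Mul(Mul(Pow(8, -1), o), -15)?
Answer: Rational(-135, 8) ≈ -16.875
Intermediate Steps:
o = 9 (o = Add(-3, Mul(Add(-6, -6), Pow(Add(8, -9), -1))) = Add(-3, Mul(-12, Pow(-1, -1))) = Add(-3, Mul(-12, -1)) = Add(-3, 12) = 9)
Mul(Mul(Pow(8, -1), o), -15) = Mul(Mul(Pow(8, -1), 9), -15) = Mul(Mul(Rational(1, 8), 9), -15) = Mul(Rational(9, 8), -15) = Rational(-135, 8)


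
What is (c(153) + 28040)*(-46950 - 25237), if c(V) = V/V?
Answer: -2024195667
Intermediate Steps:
c(V) = 1
(c(153) + 28040)*(-46950 - 25237) = (1 + 28040)*(-46950 - 25237) = 28041*(-72187) = -2024195667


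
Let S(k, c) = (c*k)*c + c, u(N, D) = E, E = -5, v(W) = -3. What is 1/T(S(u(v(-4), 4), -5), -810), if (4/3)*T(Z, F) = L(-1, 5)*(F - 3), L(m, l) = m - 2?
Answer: 4/7317 ≈ 0.00054667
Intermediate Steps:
u(N, D) = -5
S(k, c) = c + k*c² (S(k, c) = k*c² + c = c + k*c²)
L(m, l) = -2 + m
T(Z, F) = 27/4 - 9*F/4 (T(Z, F) = 3*((-2 - 1)*(F - 3))/4 = 3*(-3*(-3 + F))/4 = 3*(9 - 3*F)/4 = 27/4 - 9*F/4)
1/T(S(u(v(-4), 4), -5), -810) = 1/(27/4 - 9/4*(-810)) = 1/(27/4 + 3645/2) = 1/(7317/4) = 4/7317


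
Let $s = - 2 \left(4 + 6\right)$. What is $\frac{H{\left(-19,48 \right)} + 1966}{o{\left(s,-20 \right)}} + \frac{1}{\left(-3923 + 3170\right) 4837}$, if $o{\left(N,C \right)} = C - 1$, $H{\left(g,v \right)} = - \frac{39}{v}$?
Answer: $- \frac{779072197}{8325168} \approx -93.58$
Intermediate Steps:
$s = -20$ ($s = \left(-2\right) 10 = -20$)
$o{\left(N,C \right)} = -1 + C$
$\frac{H{\left(-19,48 \right)} + 1966}{o{\left(s,-20 \right)}} + \frac{1}{\left(-3923 + 3170\right) 4837} = \frac{- \frac{39}{48} + 1966}{-1 - 20} + \frac{1}{\left(-3923 + 3170\right) 4837} = \frac{\left(-39\right) \frac{1}{48} + 1966}{-21} + \frac{1}{-753} \cdot \frac{1}{4837} = \left(- \frac{13}{16} + 1966\right) \left(- \frac{1}{21}\right) - \frac{1}{3642261} = \frac{31443}{16} \left(- \frac{1}{21}\right) - \frac{1}{3642261} = - \frac{10481}{112} - \frac{1}{3642261} = - \frac{779072197}{8325168}$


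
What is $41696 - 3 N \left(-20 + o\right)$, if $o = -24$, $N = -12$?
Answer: $40112$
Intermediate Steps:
$41696 - 3 N \left(-20 + o\right) = 41696 - 3 \left(-12\right) \left(-20 - 24\right) = 41696 - \left(-36\right) \left(-44\right) = 41696 - 1584 = 40112$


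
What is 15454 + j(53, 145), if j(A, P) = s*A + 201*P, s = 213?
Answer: 55888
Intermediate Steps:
j(A, P) = 201*P + 213*A (j(A, P) = 213*A + 201*P = 201*P + 213*A)
15454 + j(53, 145) = 15454 + (201*145 + 213*53) = 15454 + (29145 + 11289) = 15454 + 40434 = 55888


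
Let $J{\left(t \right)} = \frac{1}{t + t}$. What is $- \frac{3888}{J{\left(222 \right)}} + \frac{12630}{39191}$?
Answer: $- \frac{67654313322}{39191} \approx -1.7263 \cdot 10^{6}$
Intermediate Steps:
$J{\left(t \right)} = \frac{1}{2 t}$
$- \frac{3888}{J{\left(222 \right)}} + \frac{12630}{39191} = - \frac{3888}{\frac{1}{2} \cdot \frac{1}{222}} + \frac{12630}{39191} = - \frac{3888}{\frac{1}{2} \cdot \frac{1}{222}} + 12630 \cdot \frac{1}{39191} = - 3888 \frac{1}{\frac{1}{444}} + \frac{12630}{39191} = \left(-3888\right) 444 + \frac{12630}{39191} = -1726272 + \frac{12630}{39191} = - \frac{67654313322}{39191}$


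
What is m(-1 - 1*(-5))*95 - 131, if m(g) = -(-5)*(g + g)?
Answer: 3669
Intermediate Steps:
m(g) = 10*g (m(g) = -(-5)*2*g = -(-10)*g = 10*g)
m(-1 - 1*(-5))*95 - 131 = (10*(-1 - 1*(-5)))*95 - 131 = (10*(-1 + 5))*95 - 131 = (10*4)*95 - 131 = 40*95 - 131 = 3800 - 131 = 3669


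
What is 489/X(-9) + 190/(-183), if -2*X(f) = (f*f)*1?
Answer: -21596/1647 ≈ -13.112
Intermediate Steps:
X(f) = -f**2/2 (X(f) = -f*f/2 = -f**2/2)
489/X(-9) + 190/(-183) = 489/((-1/2*(-9)**2)) + 190/(-183) = 489/((-1/2*81)) + 190*(-1/183) = 489/(-81/2) - 190/183 = 489*(-2/81) - 190/183 = -326/27 - 190/183 = -21596/1647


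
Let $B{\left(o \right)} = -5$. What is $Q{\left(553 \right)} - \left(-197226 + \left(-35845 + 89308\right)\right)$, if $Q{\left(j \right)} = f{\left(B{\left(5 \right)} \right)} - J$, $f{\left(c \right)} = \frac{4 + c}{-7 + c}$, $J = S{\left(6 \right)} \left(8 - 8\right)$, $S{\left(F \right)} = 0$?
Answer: $\frac{1725157}{12} \approx 1.4376 \cdot 10^{5}$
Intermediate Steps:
$J = 0$ ($J = 0 \left(8 - 8\right) = 0 \cdot 0 = 0$)
$f{\left(c \right)} = \frac{4 + c}{-7 + c}$
$Q{\left(j \right)} = \frac{1}{12}$ ($Q{\left(j \right)} = \frac{4 - 5}{-7 - 5} - 0 = \frac{1}{-12} \left(-1\right) + 0 = \left(- \frac{1}{12}\right) \left(-1\right) + 0 = \frac{1}{12} + 0 = \frac{1}{12}$)
$Q{\left(553 \right)} - \left(-197226 + \left(-35845 + 89308\right)\right) = \frac{1}{12} - \left(-197226 + \left(-35845 + 89308\right)\right) = \frac{1}{12} - \left(-197226 + 53463\right) = \frac{1}{12} - -143763 = \frac{1}{12} + 143763 = \frac{1725157}{12}$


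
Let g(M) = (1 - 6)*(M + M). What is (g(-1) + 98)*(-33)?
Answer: -3564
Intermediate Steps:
g(M) = -10*M
(g(-1) + 98)*(-33) = (-10*(-1) + 98)*(-33) = (10 + 98)*(-33) = 108*(-33) = -3564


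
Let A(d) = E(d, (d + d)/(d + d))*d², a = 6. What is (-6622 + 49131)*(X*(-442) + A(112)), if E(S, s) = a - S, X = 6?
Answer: -56635420844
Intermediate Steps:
E(S, s) = 6 - S
A(d) = d²*(6 - d) (A(d) = (6 - d)*d² = d²*(6 - d))
(-6622 + 49131)*(X*(-442) + A(112)) = (-6622 + 49131)*(6*(-442) + 112²*(6 - 1*112)) = 42509*(-2652 + 12544*(6 - 112)) = 42509*(-2652 + 12544*(-106)) = 42509*(-2652 - 1329664) = 42509*(-1332316) = -56635420844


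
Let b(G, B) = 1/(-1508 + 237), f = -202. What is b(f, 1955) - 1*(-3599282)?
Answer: 4574687421/1271 ≈ 3.5993e+6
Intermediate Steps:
b(G, B) = -1/1271 (b(G, B) = 1/(-1271) = -1/1271)
b(f, 1955) - 1*(-3599282) = -1/1271 - 1*(-3599282) = -1/1271 + 3599282 = 4574687421/1271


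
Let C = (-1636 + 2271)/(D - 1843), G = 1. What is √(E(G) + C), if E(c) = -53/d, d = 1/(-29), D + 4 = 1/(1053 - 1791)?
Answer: √2855116699166743/1363087 ≈ 39.200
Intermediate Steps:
D = -2953/738 (D = -4 + 1/(1053 - 1791) = -4 + 1/(-738) = -4 - 1/738 = -2953/738 ≈ -4.0014)
d = -1/29 ≈ -0.034483
E(c) = 1537 (E(c) = -53/(-1/29) = -53*(-29) = 1537)
C = -468630/1363087 (C = (-1636 + 2271)/(-2953/738 - 1843) = 635/(-1363087/738) = 635*(-738/1363087) = -468630/1363087 ≈ -0.34380)
√(E(G) + C) = √(1537 - 468630/1363087) = √(2094596089/1363087) = √2855116699166743/1363087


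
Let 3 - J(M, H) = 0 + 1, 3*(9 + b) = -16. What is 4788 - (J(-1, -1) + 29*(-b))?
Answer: 13111/3 ≈ 4370.3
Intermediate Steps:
b = -43/3 (b = -9 + (⅓)*(-16) = -9 - 16/3 = -43/3 ≈ -14.333)
J(M, H) = 2 (J(M, H) = 3 - (0 + 1) = 3 - 1*1 = 3 - 1 = 2)
4788 - (J(-1, -1) + 29*(-b)) = 4788 - (2 + 29*(-1*(-43/3))) = 4788 - (2 + 29*(43/3)) = 4788 - (2 + 1247/3) = 4788 - 1*1253/3 = 4788 - 1253/3 = 13111/3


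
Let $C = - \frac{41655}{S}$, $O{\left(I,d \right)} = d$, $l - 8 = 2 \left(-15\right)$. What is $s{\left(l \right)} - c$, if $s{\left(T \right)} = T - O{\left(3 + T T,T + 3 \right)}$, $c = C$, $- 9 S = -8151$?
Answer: $\frac{116814}{2717} \approx 42.994$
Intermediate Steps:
$S = \frac{2717}{3}$ ($S = \left(- \frac{1}{9}\right) \left(-8151\right) = \frac{2717}{3} \approx 905.67$)
$l = -22$ ($l = 8 + 2 \left(-15\right) = 8 - 30 = -22$)
$C = - \frac{124965}{2717}$ ($C = - \frac{41655}{\frac{2717}{3}} = \left(-41655\right) \frac{3}{2717} = - \frac{124965}{2717} \approx -45.994$)
$c = - \frac{124965}{2717} \approx -45.994$
$s{\left(T \right)} = -3$ ($s{\left(T \right)} = T - \left(T + 3\right) = T - \left(3 + T\right) = -3$)
$s{\left(l \right)} - c = -3 - - \frac{124965}{2717} = -3 + \frac{124965}{2717} = \frac{116814}{2717}$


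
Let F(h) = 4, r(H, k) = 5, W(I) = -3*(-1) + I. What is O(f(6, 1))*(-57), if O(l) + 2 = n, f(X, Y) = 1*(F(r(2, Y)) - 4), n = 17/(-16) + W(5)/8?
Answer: 1881/16 ≈ 117.56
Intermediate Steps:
W(I) = 3 + I
n = -1/16 (n = 17/(-16) + (3 + 5)/8 = 17*(-1/16) + 8*(1/8) = -17/16 + 1 = -1/16 ≈ -0.062500)
f(X, Y) = 0 (f(X, Y) = 1*(4 - 4) = 1*0 = 0)
O(l) = -33/16 (O(l) = -2 - 1/16 = -33/16)
O(f(6, 1))*(-57) = -33/16*(-57) = 1881/16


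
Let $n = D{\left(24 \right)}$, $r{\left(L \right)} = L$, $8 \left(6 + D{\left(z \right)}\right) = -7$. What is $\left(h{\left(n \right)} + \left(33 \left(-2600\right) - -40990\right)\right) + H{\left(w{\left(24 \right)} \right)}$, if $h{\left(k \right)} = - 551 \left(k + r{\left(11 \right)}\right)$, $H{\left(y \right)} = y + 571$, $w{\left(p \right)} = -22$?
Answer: $- \frac{372271}{8} \approx -46534.0$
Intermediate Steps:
$D{\left(z \right)} = - \frac{55}{8}$ ($D{\left(z \right)} = -6 + \frac{1}{8} \left(-7\right) = -6 - \frac{7}{8} = - \frac{55}{8}$)
$n = - \frac{55}{8} \approx -6.875$
$H{\left(y \right)} = 571 + y$
$h{\left(k \right)} = -6061 - 551 k$ ($h{\left(k \right)} = - 551 \left(k + 11\right) = - 551 \left(11 + k\right) = -6061 - 551 k$)
$\left(h{\left(n \right)} + \left(33 \left(-2600\right) - -40990\right)\right) + H{\left(w{\left(24 \right)} \right)} = \left(\left(-6061 - - \frac{30305}{8}\right) + \left(33 \left(-2600\right) - -40990\right)\right) + \left(571 - 22\right) = \left(\left(-6061 + \frac{30305}{8}\right) + \left(-85800 + 40990\right)\right) + 549 = \left(- \frac{18183}{8} - 44810\right) + 549 = - \frac{376663}{8} + 549 = - \frac{372271}{8}$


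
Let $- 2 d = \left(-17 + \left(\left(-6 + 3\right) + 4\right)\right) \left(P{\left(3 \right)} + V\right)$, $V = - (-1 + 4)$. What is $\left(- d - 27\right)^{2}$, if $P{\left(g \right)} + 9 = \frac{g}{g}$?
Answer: $3721$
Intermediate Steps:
$P{\left(g \right)} = -8$ ($P{\left(g \right)} = -9 + \frac{g}{g} = -9 + 1 = -8$)
$V = -3$ ($V = \left(-1\right) 3 = -3$)
$d = -88$ ($d = - \frac{\left(-17 + \left(\left(-6 + 3\right) + 4\right)\right) \left(-8 - 3\right)}{2} = - \frac{\left(-17 + \left(-3 + 4\right)\right) \left(-11\right)}{2} = - \frac{\left(-17 + 1\right) \left(-11\right)}{2} = - \frac{\left(-16\right) \left(-11\right)}{2} = \left(- \frac{1}{2}\right) 176 = -88$)
$\left(- d - 27\right)^{2} = \left(\left(-1\right) \left(-88\right) - 27\right)^{2} = \left(88 - 27\right)^{2} = 61^{2} = 3721$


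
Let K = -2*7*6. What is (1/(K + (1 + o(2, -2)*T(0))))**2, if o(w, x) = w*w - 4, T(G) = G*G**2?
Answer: 1/6889 ≈ 0.00014516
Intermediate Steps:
T(G) = G**3
o(w, x) = -4 + w**2 (o(w, x) = w**2 - 4 = -4 + w**2)
K = -84 (K = -14*6 = -84)
(1/(K + (1 + o(2, -2)*T(0))))**2 = (1/(-84 + (1 + (-4 + 2**2)*0**3)))**2 = (1/(-84 + (1 + (-4 + 4)*0)))**2 = (1/(-84 + (1 + 0*0)))**2 = (1/(-84 + (1 + 0)))**2 = (1/(-84 + 1))**2 = (1/(-83))**2 = (-1/83)**2 = 1/6889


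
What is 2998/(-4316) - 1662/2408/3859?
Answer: -3483250531/5013288644 ≈ -0.69480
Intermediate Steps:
2998/(-4316) - 1662/2408/3859 = 2998*(-1/4316) - 1662*1/2408*(1/3859) = -1499/2158 - 831/1204*1/3859 = -1499/2158 - 831/4646236 = -3483250531/5013288644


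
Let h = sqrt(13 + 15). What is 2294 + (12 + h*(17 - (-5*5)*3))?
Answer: 2306 + 184*sqrt(7) ≈ 2792.8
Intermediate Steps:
h = 2*sqrt(7) (h = sqrt(28) = 2*sqrt(7) ≈ 5.2915)
2294 + (12 + h*(17 - (-5*5)*3)) = 2294 + (12 + (2*sqrt(7))*(17 - (-5*5)*3)) = 2294 + (12 + (2*sqrt(7))*(17 - (-25)*3)) = 2294 + (12 + (2*sqrt(7))*(17 - 1*(-75))) = 2294 + (12 + (2*sqrt(7))*(17 + 75)) = 2294 + (12 + (2*sqrt(7))*92) = 2294 + (12 + 184*sqrt(7)) = 2306 + 184*sqrt(7)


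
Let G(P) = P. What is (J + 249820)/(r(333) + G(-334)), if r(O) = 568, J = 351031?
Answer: 600851/234 ≈ 2567.7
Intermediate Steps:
(J + 249820)/(r(333) + G(-334)) = (351031 + 249820)/(568 - 334) = 600851/234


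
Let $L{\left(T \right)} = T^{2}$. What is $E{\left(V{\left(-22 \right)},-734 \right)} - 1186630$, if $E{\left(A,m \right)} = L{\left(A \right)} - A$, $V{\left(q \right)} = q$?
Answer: $-1186124$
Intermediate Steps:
$E{\left(A,m \right)} = A^{2} - A$
$E{\left(V{\left(-22 \right)},-734 \right)} - 1186630 = - 22 \left(-1 - 22\right) - 1186630 = \left(-22\right) \left(-23\right) - 1186630 = 506 - 1186630 = -1186124$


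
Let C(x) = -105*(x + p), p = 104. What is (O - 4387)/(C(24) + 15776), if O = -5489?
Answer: -2469/584 ≈ -4.2277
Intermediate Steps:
C(x) = -10920 - 105*x (C(x) = -105*(x + 104) = -105*(104 + x) = -10920 - 105*x)
(O - 4387)/(C(24) + 15776) = (-5489 - 4387)/((-10920 - 105*24) + 15776) = -9876/((-10920 - 2520) + 15776) = -9876/(-13440 + 15776) = -9876/2336 = -9876*1/2336 = -2469/584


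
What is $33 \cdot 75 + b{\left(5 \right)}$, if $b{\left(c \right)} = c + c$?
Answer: $2485$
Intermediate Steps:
$b{\left(c \right)} = 2 c$
$33 \cdot 75 + b{\left(5 \right)} = 33 \cdot 75 + 2 \cdot 5 = 2475 + 10 = 2485$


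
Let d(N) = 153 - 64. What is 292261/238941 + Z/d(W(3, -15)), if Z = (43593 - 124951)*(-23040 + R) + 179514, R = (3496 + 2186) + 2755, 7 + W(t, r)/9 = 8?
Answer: 283921761970337/21265749 ≈ 1.3351e+7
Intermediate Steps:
W(t, r) = 9 (W(t, r) = -63 + 9*8 = -63 + 72 = 9)
R = 8437 (R = 5682 + 2755 = 8437)
d(N) = 89
Z = 1188250388 (Z = (43593 - 124951)*(-23040 + 8437) + 179514 = -81358*(-14603) + 179514 = 1188070874 + 179514 = 1188250388)
292261/238941 + Z/d(W(3, -15)) = 292261/238941 + 1188250388/89 = 283921761970337/21265749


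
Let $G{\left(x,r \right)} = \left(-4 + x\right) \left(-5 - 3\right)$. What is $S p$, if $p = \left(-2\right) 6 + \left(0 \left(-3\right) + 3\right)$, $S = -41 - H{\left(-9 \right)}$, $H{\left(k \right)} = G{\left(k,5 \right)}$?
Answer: $1305$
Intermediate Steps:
$G{\left(x,r \right)} = 32 - 8 x$ ($G{\left(x,r \right)} = \left(-4 + x\right) \left(-8\right) = 32 - 8 x$)
$H{\left(k \right)} = 32 - 8 k$
$S = -145$ ($S = -41 - \left(32 - -72\right) = -41 - \left(32 + 72\right) = -41 - 104 = -145$)
$p = -9$ ($p = -12 + \left(0 + 3\right) = -12 + 3 = -9$)
$S p = \left(-145\right) \left(-9\right) = 1305$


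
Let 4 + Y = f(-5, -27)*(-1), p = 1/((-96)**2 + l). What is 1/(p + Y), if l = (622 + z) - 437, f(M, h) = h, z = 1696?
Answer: 11097/255232 ≈ 0.043478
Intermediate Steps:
l = 1881 (l = (622 + 1696) - 437 = 2318 - 437 = 1881)
p = 1/11097 (p = 1/((-96)**2 + 1881) = 1/(9216 + 1881) = 1/11097 ≈ 9.0114e-5)
Y = 23 (Y = -4 - 27*(-1) = -4 + 27 = 23)
1/(p + Y) = 1/(1/11097 + 23) = 1/(255232/11097) = 11097/255232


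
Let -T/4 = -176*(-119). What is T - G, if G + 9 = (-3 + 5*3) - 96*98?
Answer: -74371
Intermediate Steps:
T = -83776 (T = -(-704)*(-119) = -4*20944 = -83776)
G = -9405 (G = -9 + ((-3 + 5*3) - 96*98) = -9 + ((-3 + 15) - 9408) = -9 + (12 - 9408) = -9 - 9396 = -9405)
T - G = -83776 - 1*(-9405) = -83776 + 9405 = -74371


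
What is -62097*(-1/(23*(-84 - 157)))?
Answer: -62097/5543 ≈ -11.203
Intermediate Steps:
-62097*(-1/(23*(-84 - 157))) = -62097/((-23*(-241))) = -62097/5543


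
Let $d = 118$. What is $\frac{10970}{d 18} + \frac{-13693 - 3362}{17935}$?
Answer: $\frac{16052213}{3809394} \approx 4.2139$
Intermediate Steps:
$\frac{10970}{d 18} + \frac{-13693 - 3362}{17935} = \frac{10970}{118 \cdot 18} + \frac{-13693 - 3362}{17935} = \frac{10970}{2124} - \frac{3411}{3587} = 10970 \cdot \frac{1}{2124} - \frac{3411}{3587} = \frac{5485}{1062} - \frac{3411}{3587} = \frac{16052213}{3809394}$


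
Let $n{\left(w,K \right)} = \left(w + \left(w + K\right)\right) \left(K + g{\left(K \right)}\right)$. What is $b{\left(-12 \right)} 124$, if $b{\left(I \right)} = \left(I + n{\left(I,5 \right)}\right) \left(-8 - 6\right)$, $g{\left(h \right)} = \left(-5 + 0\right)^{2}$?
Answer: $1010352$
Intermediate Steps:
$g{\left(h \right)} = 25$ ($g{\left(h \right)} = \left(-5\right)^{2} = 25$)
$n{\left(w,K \right)} = \left(25 + K\right) \left(K + 2 w\right)$ ($n{\left(w,K \right)} = \left(w + \left(w + K\right)\right) \left(K + 25\right) = \left(w + \left(K + w\right)\right) \left(25 + K\right) = \left(K + 2 w\right) \left(25 + K\right) = \left(25 + K\right) \left(K + 2 w\right)$)
$b{\left(I \right)} = -2100 - 854 I$ ($b{\left(I \right)} = \left(I + \left(5^{2} + 25 \cdot 5 + 50 I + 2 \cdot 5 I\right)\right) \left(-8 - 6\right) = \left(I + \left(25 + 125 + 50 I + 10 I\right)\right) \left(-14\right) = \left(I + \left(150 + 60 I\right)\right) \left(-14\right) = \left(150 + 61 I\right) \left(-14\right) = -2100 - 854 I$)
$b{\left(-12 \right)} 124 = \left(-2100 - -10248\right) 124 = \left(-2100 + 10248\right) 124 = 8148 \cdot 124 = 1010352$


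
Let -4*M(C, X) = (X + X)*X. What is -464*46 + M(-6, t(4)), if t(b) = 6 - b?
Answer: -21346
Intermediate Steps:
M(C, X) = -X²/2 (M(C, X) = -(X + X)*X/4 = -2*X*X/4 = -X²/2)
-464*46 + M(-6, t(4)) = -464*46 - (6 - 1*4)²/2 = -21344 - (6 - 4)²/2 = -21344 - ½*2² = -21344 - ½*4 = -21344 - 2 = -21346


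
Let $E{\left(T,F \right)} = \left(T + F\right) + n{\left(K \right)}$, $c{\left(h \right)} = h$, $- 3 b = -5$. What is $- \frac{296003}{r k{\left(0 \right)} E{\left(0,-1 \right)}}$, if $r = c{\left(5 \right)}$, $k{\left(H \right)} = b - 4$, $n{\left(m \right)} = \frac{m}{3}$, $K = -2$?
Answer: $- \frac{2664027}{175} \approx -15223.0$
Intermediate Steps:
$b = \frac{5}{3}$ ($b = \left(- \frac{1}{3}\right) \left(-5\right) = \frac{5}{3} \approx 1.6667$)
$n{\left(m \right)} = \frac{m}{3}$ ($n{\left(m \right)} = m \frac{1}{3} = \frac{m}{3}$)
$E{\left(T,F \right)} = - \frac{2}{3} + F + T$ ($E{\left(T,F \right)} = \left(T + F\right) + \frac{1}{3} \left(-2\right) = \left(F + T\right) - \frac{2}{3} = - \frac{2}{3} + F + T$)
$k{\left(H \right)} = - \frac{7}{3}$ ($k{\left(H \right)} = \frac{5}{3} - 4 = - \frac{7}{3}$)
$r = 5$
$- \frac{296003}{r k{\left(0 \right)} E{\left(0,-1 \right)}} = - \frac{296003}{5 \left(- \frac{7}{3}\right) \left(- \frac{2}{3} - 1 + 0\right)} = - \frac{296003}{\left(- \frac{35}{3}\right) \left(- \frac{5}{3}\right)} = - \frac{296003}{\frac{175}{9}} = \left(-296003\right) \frac{9}{175} = - \frac{2664027}{175}$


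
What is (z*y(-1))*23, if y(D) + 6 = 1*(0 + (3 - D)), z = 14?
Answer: -644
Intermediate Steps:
y(D) = -3 - D (y(D) = -6 + 1*(0 + (3 - D)) = -6 + 1*(3 - D) = -6 + (3 - D) = -3 - D)
(z*y(-1))*23 = (14*(-3 - 1*(-1)))*23 = (14*(-3 + 1))*23 = (14*(-2))*23 = -28*23 = -644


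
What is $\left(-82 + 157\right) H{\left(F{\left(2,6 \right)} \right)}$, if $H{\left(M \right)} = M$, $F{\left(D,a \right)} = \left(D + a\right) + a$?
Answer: $1050$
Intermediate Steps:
$F{\left(D,a \right)} = D + 2 a$
$\left(-82 + 157\right) H{\left(F{\left(2,6 \right)} \right)} = \left(-82 + 157\right) \left(2 + 2 \cdot 6\right) = 75 \left(2 + 12\right) = 75 \cdot 14 = 1050$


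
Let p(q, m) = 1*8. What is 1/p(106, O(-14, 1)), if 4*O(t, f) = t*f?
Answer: ⅛ ≈ 0.12500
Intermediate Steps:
O(t, f) = f*t/4 (O(t, f) = (t*f)/4 = (f*t)/4 = f*t/4)
p(q, m) = 8
1/p(106, O(-14, 1)) = 1/8 = ⅛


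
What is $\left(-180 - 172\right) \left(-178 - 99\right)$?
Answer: $97504$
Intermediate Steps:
$\left(-180 - 172\right) \left(-178 - 99\right) = \left(-180 - 172\right) \left(-277\right) = \left(-352\right) \left(-277\right) = 97504$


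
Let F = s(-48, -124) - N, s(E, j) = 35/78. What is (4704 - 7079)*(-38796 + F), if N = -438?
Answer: 7105736375/78 ≈ 9.1099e+7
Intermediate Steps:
s(E, j) = 35/78 (s(E, j) = 35*(1/78) = 35/78)
F = 34199/78 (F = 35/78 - 1*(-438) = 35/78 + 438 = 34199/78 ≈ 438.45)
(4704 - 7079)*(-38796 + F) = (4704 - 7079)*(-38796 + 34199/78) = -2375*(-2991889/78) = 7105736375/78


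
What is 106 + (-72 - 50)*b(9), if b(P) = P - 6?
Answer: -260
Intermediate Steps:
b(P) = -6 + P
106 + (-72 - 50)*b(9) = 106 + (-72 - 50)*(-6 + 9) = 106 - 122*3 = 106 - 366 = -260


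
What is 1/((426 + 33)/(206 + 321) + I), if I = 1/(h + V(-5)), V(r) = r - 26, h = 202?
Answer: 5301/4648 ≈ 1.1405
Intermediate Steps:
V(r) = -26 + r
I = 1/171 (I = 1/(202 + (-26 - 5)) = 1/(202 - 31) = 1/171 ≈ 0.0058480)
1/((426 + 33)/(206 + 321) + I) = 1/((426 + 33)/(206 + 321) + 1/171) = 1/(459/527 + 1/171) = 1/(459*(1/527) + 1/171) = 1/(27/31 + 1/171) = 1/(4648/5301) = 5301/4648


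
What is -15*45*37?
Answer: -24975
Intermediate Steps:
-15*45*37 = -675*37 = -24975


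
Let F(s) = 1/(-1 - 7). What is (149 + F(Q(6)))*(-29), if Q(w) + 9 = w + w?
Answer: -34539/8 ≈ -4317.4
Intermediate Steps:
Q(w) = -9 + 2*w (Q(w) = -9 + (w + w) = -9 + 2*w)
F(s) = -⅛ (F(s) = 1/(-8) = -⅛)
(149 + F(Q(6)))*(-29) = (149 - ⅛)*(-29) = (1191/8)*(-29) = -34539/8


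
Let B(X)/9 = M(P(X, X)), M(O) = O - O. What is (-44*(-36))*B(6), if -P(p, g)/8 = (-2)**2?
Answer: 0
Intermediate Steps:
P(p, g) = -32 (P(p, g) = -8*(-2)**2 = -8*4 = -32)
M(O) = 0
B(X) = 0 (B(X) = 9*0 = 0)
(-44*(-36))*B(6) = -44*(-36)*0 = 1584*0 = 0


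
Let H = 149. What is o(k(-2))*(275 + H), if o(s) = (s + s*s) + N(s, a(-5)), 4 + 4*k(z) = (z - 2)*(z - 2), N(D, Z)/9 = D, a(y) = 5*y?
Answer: 16536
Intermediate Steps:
N(D, Z) = 9*D
k(z) = -1 + (-2 + z)²/4 (k(z) = -1 + ((z - 2)*(z - 2))/4 = -1 + ((-2 + z)*(-2 + z))/4 = -1 + (-2 + z)²/4)
o(s) = s² + 10*s (o(s) = (s + s*s) + 9*s = (s + s²) + 9*s = s² + 10*s)
o(k(-2))*(275 + H) = (((¼)*(-2)*(-4 - 2))*(10 + (¼)*(-2)*(-4 - 2)))*(275 + 149) = (((¼)*(-2)*(-6))*(10 + (¼)*(-2)*(-6)))*424 = (3*(10 + 3))*424 = (3*13)*424 = 39*424 = 16536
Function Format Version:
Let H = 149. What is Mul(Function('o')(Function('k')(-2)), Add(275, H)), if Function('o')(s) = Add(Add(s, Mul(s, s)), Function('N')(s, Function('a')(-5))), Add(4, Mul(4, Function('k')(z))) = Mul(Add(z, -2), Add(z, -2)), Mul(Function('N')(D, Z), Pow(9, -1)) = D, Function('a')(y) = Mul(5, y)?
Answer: 16536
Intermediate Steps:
Function('N')(D, Z) = Mul(9, D)
Function('k')(z) = Add(-1, Mul(Rational(1, 4), Pow(Add(-2, z), 2))) (Function('k')(z) = Add(-1, Mul(Rational(1, 4), Mul(Add(z, -2), Add(z, -2)))) = Add(-1, Mul(Rational(1, 4), Mul(Add(-2, z), Add(-2, z)))) = Add(-1, Mul(Rational(1, 4), Pow(Add(-2, z), 2))))
Function('o')(s) = Add(Pow(s, 2), Mul(10, s)) (Function('o')(s) = Add(Add(s, Mul(s, s)), Mul(9, s)) = Add(Add(s, Pow(s, 2)), Mul(9, s)) = Add(Pow(s, 2), Mul(10, s)))
Mul(Function('o')(Function('k')(-2)), Add(275, H)) = Mul(Mul(Mul(Rational(1, 4), -2, Add(-4, -2)), Add(10, Mul(Rational(1, 4), -2, Add(-4, -2)))), Add(275, 149)) = Mul(Mul(Mul(Rational(1, 4), -2, -6), Add(10, Mul(Rational(1, 4), -2, -6))), 424) = Mul(Mul(3, Add(10, 3)), 424) = Mul(Mul(3, 13), 424) = Mul(39, 424) = 16536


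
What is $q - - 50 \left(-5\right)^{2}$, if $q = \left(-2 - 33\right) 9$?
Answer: $935$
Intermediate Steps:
$q = -315$ ($q = \left(-35\right) 9 = -315$)
$q - - 50 \left(-5\right)^{2} = -315 - - 50 \left(-5\right)^{2} = -315 - \left(-50\right) 25 = -315 - -1250 = -315 + 1250 = 935$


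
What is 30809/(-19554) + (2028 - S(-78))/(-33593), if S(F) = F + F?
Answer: -153953239/93839646 ≈ -1.6406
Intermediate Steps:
S(F) = 2*F
30809/(-19554) + (2028 - S(-78))/(-33593) = 30809/(-19554) + (2028 - 2*(-78))/(-33593) = 30809*(-1/19554) + (2028 - 1*(-156))*(-1/33593) = -30809/19554 + (2028 + 156)*(-1/33593) = -30809/19554 + 2184*(-1/33593) = -30809/19554 - 312/4799 = -153953239/93839646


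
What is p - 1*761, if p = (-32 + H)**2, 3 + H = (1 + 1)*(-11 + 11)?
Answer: 464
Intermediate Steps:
H = -3 (H = -3 + (1 + 1)*(-11 + 11) = -3 + 2*0 = -3 + 0 = -3)
p = 1225 (p = (-32 - 3)**2 = (-35)**2 = 1225)
p - 1*761 = 1225 - 1*761 = 1225 - 761 = 464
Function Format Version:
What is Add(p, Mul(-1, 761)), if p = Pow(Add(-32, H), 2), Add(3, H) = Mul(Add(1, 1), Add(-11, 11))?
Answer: 464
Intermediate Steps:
H = -3 (H = Add(-3, Mul(Add(1, 1), Add(-11, 11))) = Add(-3, Mul(2, 0)) = Add(-3, 0) = -3)
p = 1225 (p = Pow(Add(-32, -3), 2) = Pow(-35, 2) = 1225)
Add(p, Mul(-1, 761)) = Add(1225, Mul(-1, 761)) = Add(1225, -761) = 464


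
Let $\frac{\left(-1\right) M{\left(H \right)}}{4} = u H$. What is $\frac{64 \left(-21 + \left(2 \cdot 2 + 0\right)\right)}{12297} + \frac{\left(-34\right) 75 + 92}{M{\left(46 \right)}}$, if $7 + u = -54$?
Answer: $- \frac{21218869}{69010764} \approx -0.30747$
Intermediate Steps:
$u = -61$ ($u = -7 - 54 = -61$)
$M{\left(H \right)} = 244 H$ ($M{\left(H \right)} = - 4 \left(- 61 H\right) = 244 H$)
$\frac{64 \left(-21 + \left(2 \cdot 2 + 0\right)\right)}{12297} + \frac{\left(-34\right) 75 + 92}{M{\left(46 \right)}} = \frac{64 \left(-21 + \left(2 \cdot 2 + 0\right)\right)}{12297} + \frac{\left(-34\right) 75 + 92}{244 \cdot 46} = 64 \left(-21 + \left(4 + 0\right)\right) \frac{1}{12297} + \frac{-2550 + 92}{11224} = 64 \left(-21 + 4\right) \frac{1}{12297} - \frac{1229}{5612} = 64 \left(-17\right) \frac{1}{12297} - \frac{1229}{5612} = \left(-1088\right) \frac{1}{12297} - \frac{1229}{5612} = - \frac{1088}{12297} - \frac{1229}{5612} = - \frac{21218869}{69010764}$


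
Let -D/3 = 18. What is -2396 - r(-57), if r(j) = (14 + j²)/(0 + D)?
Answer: -126121/54 ≈ -2335.6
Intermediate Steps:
D = -54 (D = -3*18 = -54)
r(j) = -7/27 - j²/54 (r(j) = (14 + j²)/(0 - 54) = (14 + j²)/(-54) = (14 + j²)*(-1/54) = -7/27 - j²/54)
-2396 - r(-57) = -2396 - (-7/27 - 1/54*(-57)²) = -2396 - (-7/27 - 1/54*3249) = -2396 - (-7/27 - 361/6) = -2396 - 1*(-3263/54) = -2396 + 3263/54 = -126121/54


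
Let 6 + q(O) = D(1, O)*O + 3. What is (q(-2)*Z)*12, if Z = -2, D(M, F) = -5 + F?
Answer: -264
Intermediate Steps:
q(O) = -3 + O*(-5 + O) (q(O) = -6 + ((-5 + O)*O + 3) = -6 + (O*(-5 + O) + 3) = -6 + (3 + O*(-5 + O)) = -3 + O*(-5 + O))
(q(-2)*Z)*12 = ((-3 - 2*(-5 - 2))*(-2))*12 = ((-3 - 2*(-7))*(-2))*12 = ((-3 + 14)*(-2))*12 = (11*(-2))*12 = -22*12 = -264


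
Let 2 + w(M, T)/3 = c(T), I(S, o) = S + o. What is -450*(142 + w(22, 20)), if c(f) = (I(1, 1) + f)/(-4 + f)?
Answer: -252225/4 ≈ -63056.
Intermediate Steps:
c(f) = (2 + f)/(-4 + f) (c(f) = ((1 + 1) + f)/(-4 + f) = (2 + f)/(-4 + f))
w(M, T) = -6 + 3*(2 + T)/(-4 + T) (w(M, T) = -6 + 3*((2 + T)/(-4 + T)) = -6 + 3*(2 + T)/(-4 + T))
-450*(142 + w(22, 20)) = -450*(142 + 3*(10 - 1*20)/(-4 + 20)) = -450*(142 + 3*(10 - 20)/16) = -450*(142 + 3*(1/16)*(-10)) = -450*(142 - 15/8) = -450*1121/8 = -252225/4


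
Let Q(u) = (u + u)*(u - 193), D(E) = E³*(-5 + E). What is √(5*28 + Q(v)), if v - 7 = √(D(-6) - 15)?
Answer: √(2258 - 358*√2361) ≈ 123.03*I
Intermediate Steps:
v = 7 + √2361 (v = 7 + √((-6)³*(-5 - 6) - 15) = 7 + √(-216*(-11) - 15) = 7 + √(2376 - 15) = 7 + √2361 ≈ 55.590)
Q(u) = 2*u*(-193 + u) (Q(u) = (2*u)*(-193 + u) = 2*u*(-193 + u))
√(5*28 + Q(v)) = √(5*28 + 2*(7 + √2361)*(-193 + (7 + √2361))) = √(140 + 2*(7 + √2361)*(-186 + √2361)) = √(140 + 2*(-186 + √2361)*(7 + √2361))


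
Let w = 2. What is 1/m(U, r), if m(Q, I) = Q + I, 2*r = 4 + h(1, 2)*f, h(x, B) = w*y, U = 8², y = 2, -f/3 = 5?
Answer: 1/36 ≈ 0.027778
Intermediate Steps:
f = -15 (f = -3*5 = -15)
U = 64
h(x, B) = 4 (h(x, B) = 2*2 = 4)
r = -28 (r = (4 + 4*(-15))/2 = (4 - 60)/2 = (½)*(-56) = -28)
m(Q, I) = I + Q
1/m(U, r) = 1/(-28 + 64) = 1/36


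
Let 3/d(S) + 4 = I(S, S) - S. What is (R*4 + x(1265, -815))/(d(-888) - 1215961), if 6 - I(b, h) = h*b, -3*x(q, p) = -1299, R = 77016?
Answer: -242988896038/957756545497 ≈ -0.25371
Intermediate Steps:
x(q, p) = 433 (x(q, p) = -1/3*(-1299) = 433)
I(b, h) = 6 - b*h (I(b, h) = 6 - h*b = 6 - b*h)
d(S) = 3/(2 - S - S**2) (d(S) = 3/(-4 + ((6 - S*S) - S)) = 3/(-4 + ((6 - S**2) - S)) = 3/(-4 + (6 - S - S**2)) = 3/(2 - S - S**2))
(R*4 + x(1265, -815))/(d(-888) - 1215961) = (77016*4 + 433)/(-3/(-2 - 888 + (-888)**2) - 1215961) = (308064 + 433)/(-3/(-2 - 888 + 788544) - 1215961) = 308497/(-3/787654 - 1215961) = 308497/(-957756545497/787654) = 308497*(-787654/957756545497) = -242988896038/957756545497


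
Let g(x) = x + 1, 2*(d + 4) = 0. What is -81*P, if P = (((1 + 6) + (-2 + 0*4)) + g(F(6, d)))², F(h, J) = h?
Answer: -11664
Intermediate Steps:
d = -4 (d = -4 + (½)*0 = -4 + 0 = -4)
g(x) = 1 + x
P = 144 (P = (((1 + 6) + (-2 + 0*4)) + (1 + 6))² = ((7 + (-2 + 0)) + 7)² = ((7 - 2) + 7)² = (5 + 7)² = 12² = 144)
-81*P = -81*144 = -11664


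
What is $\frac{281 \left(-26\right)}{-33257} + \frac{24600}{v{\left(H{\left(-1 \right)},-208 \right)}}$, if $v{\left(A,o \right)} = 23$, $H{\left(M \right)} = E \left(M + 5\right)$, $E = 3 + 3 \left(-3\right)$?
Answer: $\frac{818290238}{764911} \approx 1069.8$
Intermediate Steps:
$E = -6$ ($E = 3 - 9 = -6$)
$H{\left(M \right)} = -30 - 6 M$ ($H{\left(M \right)} = - 6 \left(M + 5\right) = - 6 \left(5 + M\right) = -30 - 6 M$)
$\frac{281 \left(-26\right)}{-33257} + \frac{24600}{v{\left(H{\left(-1 \right)},-208 \right)}} = \frac{281 \left(-26\right)}{-33257} + \frac{24600}{23} = \left(-7306\right) \left(- \frac{1}{33257}\right) + 24600 \cdot \frac{1}{23} = \frac{7306}{33257} + \frac{24600}{23} = \frac{818290238}{764911}$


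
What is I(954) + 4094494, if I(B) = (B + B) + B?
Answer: 4097356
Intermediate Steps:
I(B) = 3*B (I(B) = 2*B + B = 3*B)
I(954) + 4094494 = 3*954 + 4094494 = 2862 + 4094494 = 4097356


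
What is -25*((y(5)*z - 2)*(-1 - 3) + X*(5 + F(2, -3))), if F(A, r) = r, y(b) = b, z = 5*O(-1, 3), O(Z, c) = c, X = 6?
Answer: 7000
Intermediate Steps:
z = 15 (z = 5*3 = 15)
-25*((y(5)*z - 2)*(-1 - 3) + X*(5 + F(2, -3))) = -25*((5*15 - 2)*(-1 - 3) + 6*(5 - 3)) = -25*((75 - 2)*(-4) + 6*2) = -25*(73*(-4) + 12) = -25*(-292 + 12) = -25*(-280) = 7000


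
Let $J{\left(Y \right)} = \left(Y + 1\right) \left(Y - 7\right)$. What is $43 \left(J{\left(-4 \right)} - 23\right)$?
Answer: $430$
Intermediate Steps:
$J{\left(Y \right)} = \left(1 + Y\right) \left(-7 + Y\right)$
$43 \left(J{\left(-4 \right)} - 23\right) = 43 \left(\left(-7 + \left(-4\right)^{2} - -24\right) - 23\right) = 43 \left(\left(-7 + 16 + 24\right) - 23\right) = 43 \left(33 - 23\right) = 43 \cdot 10 = 430$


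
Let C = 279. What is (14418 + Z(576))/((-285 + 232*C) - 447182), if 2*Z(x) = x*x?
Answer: -25758/54677 ≈ -0.47109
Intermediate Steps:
Z(x) = x²/2 (Z(x) = (x*x)/2 = x²/2)
(14418 + Z(576))/((-285 + 232*C) - 447182) = (14418 + (½)*576²)/((-285 + 232*279) - 447182) = (14418 + (½)*331776)/((-285 + 64728) - 447182) = (14418 + 165888)/(64443 - 447182) = 180306/(-382739) = 180306*(-1/382739) = -25758/54677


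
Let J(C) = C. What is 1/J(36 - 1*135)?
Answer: -1/99 ≈ -0.010101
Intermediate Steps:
1/J(36 - 1*135) = 1/(36 - 1*135) = 1/(36 - 135) = 1/(-99) = -1/99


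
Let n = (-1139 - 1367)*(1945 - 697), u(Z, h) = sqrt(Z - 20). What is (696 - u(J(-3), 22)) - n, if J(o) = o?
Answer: 3128184 - I*sqrt(23) ≈ 3.1282e+6 - 4.7958*I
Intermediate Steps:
u(Z, h) = sqrt(-20 + Z)
n = -3127488 (n = -2506*1248 = -3127488)
(696 - u(J(-3), 22)) - n = (696 - sqrt(-20 - 3)) - 1*(-3127488) = (696 - sqrt(-23)) + 3127488 = (696 - I*sqrt(23)) + 3127488 = 3128184 - I*sqrt(23)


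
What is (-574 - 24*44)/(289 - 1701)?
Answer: 815/706 ≈ 1.1544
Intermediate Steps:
(-574 - 24*44)/(289 - 1701) = (-574 - 1056)/(-1412) = -1630*(-1/1412) = 815/706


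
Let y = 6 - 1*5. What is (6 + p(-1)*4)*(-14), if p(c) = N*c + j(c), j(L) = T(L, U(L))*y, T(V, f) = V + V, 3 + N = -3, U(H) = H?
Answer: -308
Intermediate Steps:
N = -6 (N = -3 - 3 = -6)
T(V, f) = 2*V
y = 1 (y = 6 - 5 = 1)
j(L) = 2*L (j(L) = (2*L)*1 = 2*L)
p(c) = -4*c (p(c) = -6*c + 2*c = -4*c)
(6 + p(-1)*4)*(-14) = (6 - 4*(-1)*4)*(-14) = (6 + 4*4)*(-14) = (6 + 16)*(-14) = 22*(-14) = -308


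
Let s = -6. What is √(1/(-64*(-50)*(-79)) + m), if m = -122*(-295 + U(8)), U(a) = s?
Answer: √1466764812642/6320 ≈ 191.63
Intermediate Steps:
U(a) = -6
m = 36722 (m = -122*(-295 - 6) = -122*(-301) = 36722)
√(1/(-64*(-50)*(-79)) + m) = √(1/(-64*(-50)*(-79)) + 36722) = √(1/(3200*(-79)) + 36722) = √(1/(-252800) + 36722) = √(-1/252800 + 36722) = √(9283321599/252800) = √1466764812642/6320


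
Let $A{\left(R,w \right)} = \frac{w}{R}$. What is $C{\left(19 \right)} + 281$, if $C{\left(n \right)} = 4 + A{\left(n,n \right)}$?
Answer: $286$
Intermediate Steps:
$C{\left(n \right)} = 5$ ($C{\left(n \right)} = 4 + \frac{n}{n} = 4 + 1 = 5$)
$C{\left(19 \right)} + 281 = 5 + 281 = 286$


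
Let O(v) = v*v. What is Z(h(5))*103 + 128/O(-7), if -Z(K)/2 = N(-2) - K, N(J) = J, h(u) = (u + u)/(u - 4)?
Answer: 121256/49 ≈ 2474.6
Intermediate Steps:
h(u) = 2*u/(-4 + u) (h(u) = (2*u)/(-4 + u) = 2*u/(-4 + u))
O(v) = v**2
Z(K) = 4 + 2*K (Z(K) = -2*(-2 - K) = 4 + 2*K)
Z(h(5))*103 + 128/O(-7) = (4 + 2*(2*5/(-4 + 5)))*103 + 128/((-7)**2) = (4 + 2*(2*5/1))*103 + 128/49 = (4 + 2*(2*5*1))*103 + 128*(1/49) = (4 + 2*10)*103 + 128/49 = (4 + 20)*103 + 128/49 = 24*103 + 128/49 = 2472 + 128/49 = 121256/49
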